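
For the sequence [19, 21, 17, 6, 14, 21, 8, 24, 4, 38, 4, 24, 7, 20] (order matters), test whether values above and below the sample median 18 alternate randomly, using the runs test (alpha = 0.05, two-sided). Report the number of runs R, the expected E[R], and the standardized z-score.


Step 1: Compute median = 18; label A = above, B = below.
Labels in order: AABBBABABABABA  (n_A = 7, n_B = 7)
Step 2: Count runs R = 11.
Step 3: Under H0 (random ordering), E[R] = 2*n_A*n_B/(n_A+n_B) + 1 = 2*7*7/14 + 1 = 8.0000.
        Var[R] = 2*n_A*n_B*(2*n_A*n_B - n_A - n_B) / ((n_A+n_B)^2 * (n_A+n_B-1)) = 8232/2548 = 3.2308.
        SD[R] = 1.7974.
Step 4: Continuity-corrected z = (R - 0.5 - E[R]) / SD[R] = (11 - 0.5 - 8.0000) / 1.7974 = 1.3909.
Step 5: Two-sided p-value via normal approximation = 2*(1 - Phi(|z|)) = 0.164264.
Step 6: alpha = 0.05. fail to reject H0.

R = 11, z = 1.3909, p = 0.164264, fail to reject H0.


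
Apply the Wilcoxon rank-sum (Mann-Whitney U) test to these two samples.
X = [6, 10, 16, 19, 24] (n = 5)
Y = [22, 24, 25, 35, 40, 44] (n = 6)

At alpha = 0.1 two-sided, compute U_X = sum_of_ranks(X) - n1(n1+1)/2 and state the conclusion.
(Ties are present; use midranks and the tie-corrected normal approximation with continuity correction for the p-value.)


Step 1: Combine and sort all 11 observations; assign midranks.
sorted (value, group): (6,X), (10,X), (16,X), (19,X), (22,Y), (24,X), (24,Y), (25,Y), (35,Y), (40,Y), (44,Y)
ranks: 6->1, 10->2, 16->3, 19->4, 22->5, 24->6.5, 24->6.5, 25->8, 35->9, 40->10, 44->11
Step 2: Rank sum for X: R1 = 1 + 2 + 3 + 4 + 6.5 = 16.5.
Step 3: U_X = R1 - n1(n1+1)/2 = 16.5 - 5*6/2 = 16.5 - 15 = 1.5.
       U_Y = n1*n2 - U_X = 30 - 1.5 = 28.5.
Step 4: Ties are present, so use the tie-corrected normal approximation (with continuity correction) for the p-value.
Step 5: p-value = 0.017365; compare to alpha = 0.1. reject H0.

U_X = 1.5, p = 0.017365, reject H0 at alpha = 0.1.


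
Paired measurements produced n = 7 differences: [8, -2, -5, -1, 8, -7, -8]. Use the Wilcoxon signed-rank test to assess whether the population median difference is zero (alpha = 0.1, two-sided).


Step 1: Drop any zero differences (none here) and take |d_i|.
|d| = [8, 2, 5, 1, 8, 7, 8]
Step 2: Midrank |d_i| (ties get averaged ranks).
ranks: |8|->6, |2|->2, |5|->3, |1|->1, |8|->6, |7|->4, |8|->6
Step 3: Attach original signs; sum ranks with positive sign and with negative sign.
W+ = 6 + 6 = 12
W- = 2 + 3 + 1 + 4 + 6 = 16
(Check: W+ + W- = 28 should equal n(n+1)/2 = 28.)
Step 4: Test statistic W = min(W+, W-) = 12.
Step 5: Ties in |d|, so use the tie-corrected normal approximation.
        E[W] = n(n+1)/4 = 7*8/4 = 14.
        Tie groups: |d|=8 (t=3); sum(t^3 - t) = 24.
        Var[W] = n(n+1)(2n+1)/24 - sum(t^3-t)/48 = 840/24 - 24/48 = 34.5.
        z = (W - E[W]) / sqrt(Var[W]) = (12 - 14) / 5.8737 = -0.3405.
        Two-sided p = 2*Phi(z) = 0.733478.
Step 6: alpha = 0.1. fail to reject H0.

W+ = 12, W- = 16, W = min = 12, p = 0.733478, fail to reject H0.


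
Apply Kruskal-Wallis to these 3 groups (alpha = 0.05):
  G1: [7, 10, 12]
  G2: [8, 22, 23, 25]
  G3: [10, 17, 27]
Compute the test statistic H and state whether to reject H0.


Step 1: Combine all N = 10 observations and assign midranks.
sorted (value, group, rank): (7,G1,1), (8,G2,2), (10,G1,3.5), (10,G3,3.5), (12,G1,5), (17,G3,6), (22,G2,7), (23,G2,8), (25,G2,9), (27,G3,10)
Step 2: Sum ranks within each group.
R_1 = 9.5 (n_1 = 3)
R_2 = 26 (n_2 = 4)
R_3 = 19.5 (n_3 = 3)
Step 3: H = 12/(N(N+1)) * sum(R_i^2/n_i) - 3(N+1)
     = 12/(10*11) * (9.5^2/3 + 26^2/4 + 19.5^2/3) - 3*11
     = 0.109091 * 325.833 - 33
     = 2.545455.
Step 4: Ties present; correction factor C = 1 - 6/(10^3 - 10) = 0.993939. Corrected H = 2.545455 / 0.993939 = 2.560976.
Step 5: Under H0, H ~ chi^2(2); p-value = 0.277902.
Step 6: alpha = 0.05. fail to reject H0.

H = 2.5610, df = 2, p = 0.277902, fail to reject H0.


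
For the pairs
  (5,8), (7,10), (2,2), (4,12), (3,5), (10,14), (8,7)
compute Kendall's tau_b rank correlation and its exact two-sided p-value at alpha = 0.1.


Step 1: Enumerate the 21 unordered pairs (i,j) with i<j and classify each by sign(x_j-x_i) * sign(y_j-y_i).
  (1,2):dx=+2,dy=+2->C; (1,3):dx=-3,dy=-6->C; (1,4):dx=-1,dy=+4->D; (1,5):dx=-2,dy=-3->C
  (1,6):dx=+5,dy=+6->C; (1,7):dx=+3,dy=-1->D; (2,3):dx=-5,dy=-8->C; (2,4):dx=-3,dy=+2->D
  (2,5):dx=-4,dy=-5->C; (2,6):dx=+3,dy=+4->C; (2,7):dx=+1,dy=-3->D; (3,4):dx=+2,dy=+10->C
  (3,5):dx=+1,dy=+3->C; (3,6):dx=+8,dy=+12->C; (3,7):dx=+6,dy=+5->C; (4,5):dx=-1,dy=-7->C
  (4,6):dx=+6,dy=+2->C; (4,7):dx=+4,dy=-5->D; (5,6):dx=+7,dy=+9->C; (5,7):dx=+5,dy=+2->C
  (6,7):dx=-2,dy=-7->C
Step 2: C = 16, D = 5, total pairs = 21.
Step 3: tau = (C - D)/(n(n-1)/2) = (16 - 5)/21 = 0.523810.
Step 4: Exact two-sided p-value (enumerate n! = 5040 permutations of y under H0): p = 0.136111.
Step 5: alpha = 0.1. fail to reject H0.

tau_b = 0.5238 (C=16, D=5), p = 0.136111, fail to reject H0.


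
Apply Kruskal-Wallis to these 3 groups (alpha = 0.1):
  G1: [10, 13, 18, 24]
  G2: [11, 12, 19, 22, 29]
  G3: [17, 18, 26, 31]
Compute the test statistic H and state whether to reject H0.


Step 1: Combine all N = 13 observations and assign midranks.
sorted (value, group, rank): (10,G1,1), (11,G2,2), (12,G2,3), (13,G1,4), (17,G3,5), (18,G1,6.5), (18,G3,6.5), (19,G2,8), (22,G2,9), (24,G1,10), (26,G3,11), (29,G2,12), (31,G3,13)
Step 2: Sum ranks within each group.
R_1 = 21.5 (n_1 = 4)
R_2 = 34 (n_2 = 5)
R_3 = 35.5 (n_3 = 4)
Step 3: H = 12/(N(N+1)) * sum(R_i^2/n_i) - 3(N+1)
     = 12/(13*14) * (21.5^2/4 + 34^2/5 + 35.5^2/4) - 3*14
     = 0.065934 * 661.825 - 42
     = 1.636813.
Step 4: Ties present; correction factor C = 1 - 6/(13^3 - 13) = 0.997253. Corrected H = 1.636813 / 0.997253 = 1.641322.
Step 5: Under H0, H ~ chi^2(2); p-value = 0.440141.
Step 6: alpha = 0.1. fail to reject H0.

H = 1.6413, df = 2, p = 0.440141, fail to reject H0.


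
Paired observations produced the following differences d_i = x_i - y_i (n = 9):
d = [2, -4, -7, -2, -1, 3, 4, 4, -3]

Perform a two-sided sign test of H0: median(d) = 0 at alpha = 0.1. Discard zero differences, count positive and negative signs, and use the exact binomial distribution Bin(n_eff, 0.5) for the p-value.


Step 1: Discard zero differences. Original n = 9; n_eff = number of nonzero differences = 9.
Nonzero differences (with sign): +2, -4, -7, -2, -1, +3, +4, +4, -3
Step 2: Count signs: positive = 4, negative = 5.
Step 3: Under H0: P(positive) = 0.5, so the number of positives S ~ Bin(9, 0.5).
Step 4: Two-sided exact p-value = sum of Bin(9,0.5) probabilities at or below the observed probability = 1.000000.
Step 5: alpha = 0.1. fail to reject H0.

n_eff = 9, pos = 4, neg = 5, p = 1.000000, fail to reject H0.


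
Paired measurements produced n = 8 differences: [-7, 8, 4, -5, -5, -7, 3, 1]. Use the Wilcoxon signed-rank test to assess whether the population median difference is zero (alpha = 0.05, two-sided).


Step 1: Drop any zero differences (none here) and take |d_i|.
|d| = [7, 8, 4, 5, 5, 7, 3, 1]
Step 2: Midrank |d_i| (ties get averaged ranks).
ranks: |7|->6.5, |8|->8, |4|->3, |5|->4.5, |5|->4.5, |7|->6.5, |3|->2, |1|->1
Step 3: Attach original signs; sum ranks with positive sign and with negative sign.
W+ = 8 + 3 + 2 + 1 = 14
W- = 6.5 + 4.5 + 4.5 + 6.5 = 22
(Check: W+ + W- = 36 should equal n(n+1)/2 = 36.)
Step 4: Test statistic W = min(W+, W-) = 14.
Step 5: Ties in |d|, so use the tie-corrected normal approximation.
        E[W] = n(n+1)/4 = 8*9/4 = 18.
        Tie groups: |d|=5 (t=2), |d|=7 (t=2); sum(t^3 - t) = 12.
        Var[W] = n(n+1)(2n+1)/24 - sum(t^3-t)/48 = 1224/24 - 12/48 = 50.75.
        z = (W - E[W]) / sqrt(Var[W]) = (14 - 18) / 7.1239 = -0.5615.
        Two-sided p = 2*Phi(z) = 0.574464.
Step 6: alpha = 0.05. fail to reject H0.

W+ = 14, W- = 22, W = min = 14, p = 0.574464, fail to reject H0.


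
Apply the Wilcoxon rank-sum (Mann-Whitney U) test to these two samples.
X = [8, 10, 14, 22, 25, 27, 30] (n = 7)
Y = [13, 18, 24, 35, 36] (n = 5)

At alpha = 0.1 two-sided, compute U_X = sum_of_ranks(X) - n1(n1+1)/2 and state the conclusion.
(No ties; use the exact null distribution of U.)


Step 1: Combine and sort all 12 observations; assign midranks.
sorted (value, group): (8,X), (10,X), (13,Y), (14,X), (18,Y), (22,X), (24,Y), (25,X), (27,X), (30,X), (35,Y), (36,Y)
ranks: 8->1, 10->2, 13->3, 14->4, 18->5, 22->6, 24->7, 25->8, 27->9, 30->10, 35->11, 36->12
Step 2: Rank sum for X: R1 = 1 + 2 + 4 + 6 + 8 + 9 + 10 = 40.
Step 3: U_X = R1 - n1(n1+1)/2 = 40 - 7*8/2 = 40 - 28 = 12.
       U_Y = n1*n2 - U_X = 35 - 12 = 23.
Step 4: No ties, so the exact null distribution of U (based on enumerating the C(12,7) = 792 equally likely rank assignments) gives the two-sided p-value.
Step 5: p-value = 0.431818; compare to alpha = 0.1. fail to reject H0.

U_X = 12, p = 0.431818, fail to reject H0 at alpha = 0.1.


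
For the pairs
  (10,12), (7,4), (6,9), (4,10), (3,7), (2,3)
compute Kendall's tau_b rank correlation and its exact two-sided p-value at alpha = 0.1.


Step 1: Enumerate the 15 unordered pairs (i,j) with i<j and classify each by sign(x_j-x_i) * sign(y_j-y_i).
  (1,2):dx=-3,dy=-8->C; (1,3):dx=-4,dy=-3->C; (1,4):dx=-6,dy=-2->C; (1,5):dx=-7,dy=-5->C
  (1,6):dx=-8,dy=-9->C; (2,3):dx=-1,dy=+5->D; (2,4):dx=-3,dy=+6->D; (2,5):dx=-4,dy=+3->D
  (2,6):dx=-5,dy=-1->C; (3,4):dx=-2,dy=+1->D; (3,5):dx=-3,dy=-2->C; (3,6):dx=-4,dy=-6->C
  (4,5):dx=-1,dy=-3->C; (4,6):dx=-2,dy=-7->C; (5,6):dx=-1,dy=-4->C
Step 2: C = 11, D = 4, total pairs = 15.
Step 3: tau = (C - D)/(n(n-1)/2) = (11 - 4)/15 = 0.466667.
Step 4: Exact two-sided p-value (enumerate n! = 720 permutations of y under H0): p = 0.272222.
Step 5: alpha = 0.1. fail to reject H0.

tau_b = 0.4667 (C=11, D=4), p = 0.272222, fail to reject H0.


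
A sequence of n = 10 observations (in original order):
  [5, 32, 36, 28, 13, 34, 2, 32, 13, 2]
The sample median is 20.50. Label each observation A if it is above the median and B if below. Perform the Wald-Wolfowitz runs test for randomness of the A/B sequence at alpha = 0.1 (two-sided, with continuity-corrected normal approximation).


Step 1: Compute median = 20.50; label A = above, B = below.
Labels in order: BAAABABABB  (n_A = 5, n_B = 5)
Step 2: Count runs R = 7.
Step 3: Under H0 (random ordering), E[R] = 2*n_A*n_B/(n_A+n_B) + 1 = 2*5*5/10 + 1 = 6.0000.
        Var[R] = 2*n_A*n_B*(2*n_A*n_B - n_A - n_B) / ((n_A+n_B)^2 * (n_A+n_B-1)) = 2000/900 = 2.2222.
        SD[R] = 1.4907.
Step 4: Continuity-corrected z = (R - 0.5 - E[R]) / SD[R] = (7 - 0.5 - 6.0000) / 1.4907 = 0.3354.
Step 5: Two-sided p-value via normal approximation = 2*(1 - Phi(|z|)) = 0.737316.
Step 6: alpha = 0.1. fail to reject H0.

R = 7, z = 0.3354, p = 0.737316, fail to reject H0.


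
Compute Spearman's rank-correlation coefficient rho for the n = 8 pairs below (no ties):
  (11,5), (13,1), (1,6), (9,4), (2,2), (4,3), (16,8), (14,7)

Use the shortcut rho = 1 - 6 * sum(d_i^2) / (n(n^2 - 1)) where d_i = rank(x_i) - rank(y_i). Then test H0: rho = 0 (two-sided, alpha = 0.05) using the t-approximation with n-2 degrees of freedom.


Step 1: Rank x and y separately (midranks; no ties here).
rank(x): 11->5, 13->6, 1->1, 9->4, 2->2, 4->3, 16->8, 14->7
rank(y): 5->5, 1->1, 6->6, 4->4, 2->2, 3->3, 8->8, 7->7
Step 2: d_i = R_x(i) - R_y(i); compute d_i^2.
  (5-5)^2=0, (6-1)^2=25, (1-6)^2=25, (4-4)^2=0, (2-2)^2=0, (3-3)^2=0, (8-8)^2=0, (7-7)^2=0
sum(d^2) = 50.
Step 3: rho = 1 - 6*50 / (8*(8^2 - 1)) = 1 - 300/504 = 0.404762.
Step 4: Under H0, t = rho * sqrt((n-2)/(1-rho^2)) = 1.0842 ~ t(6).
Step 5: Two-sided p-value from the t-distribution with 6 df = 0.319889.
Step 6: alpha = 0.05. fail to reject H0.

rho = 0.4048, p = 0.319889, fail to reject H0 at alpha = 0.05.


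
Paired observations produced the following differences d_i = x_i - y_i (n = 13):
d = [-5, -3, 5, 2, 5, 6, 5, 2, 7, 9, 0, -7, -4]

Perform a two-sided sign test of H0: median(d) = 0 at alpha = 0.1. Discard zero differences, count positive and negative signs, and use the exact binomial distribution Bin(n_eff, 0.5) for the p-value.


Step 1: Discard zero differences. Original n = 13; n_eff = number of nonzero differences = 12.
Nonzero differences (with sign): -5, -3, +5, +2, +5, +6, +5, +2, +7, +9, -7, -4
Step 2: Count signs: positive = 8, negative = 4.
Step 3: Under H0: P(positive) = 0.5, so the number of positives S ~ Bin(12, 0.5).
Step 4: Two-sided exact p-value = sum of Bin(12,0.5) probabilities at or below the observed probability = 0.387695.
Step 5: alpha = 0.1. fail to reject H0.

n_eff = 12, pos = 8, neg = 4, p = 0.387695, fail to reject H0.


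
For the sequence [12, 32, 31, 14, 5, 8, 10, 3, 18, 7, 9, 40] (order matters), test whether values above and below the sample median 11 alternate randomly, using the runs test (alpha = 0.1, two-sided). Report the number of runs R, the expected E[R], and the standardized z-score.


Step 1: Compute median = 11; label A = above, B = below.
Labels in order: AAAABBBBABBA  (n_A = 6, n_B = 6)
Step 2: Count runs R = 5.
Step 3: Under H0 (random ordering), E[R] = 2*n_A*n_B/(n_A+n_B) + 1 = 2*6*6/12 + 1 = 7.0000.
        Var[R] = 2*n_A*n_B*(2*n_A*n_B - n_A - n_B) / ((n_A+n_B)^2 * (n_A+n_B-1)) = 4320/1584 = 2.7273.
        SD[R] = 1.6514.
Step 4: Continuity-corrected z = (R + 0.5 - E[R]) / SD[R] = (5 + 0.5 - 7.0000) / 1.6514 = -0.9083.
Step 5: Two-sided p-value via normal approximation = 2*(1 - Phi(|z|)) = 0.363722.
Step 6: alpha = 0.1. fail to reject H0.

R = 5, z = -0.9083, p = 0.363722, fail to reject H0.


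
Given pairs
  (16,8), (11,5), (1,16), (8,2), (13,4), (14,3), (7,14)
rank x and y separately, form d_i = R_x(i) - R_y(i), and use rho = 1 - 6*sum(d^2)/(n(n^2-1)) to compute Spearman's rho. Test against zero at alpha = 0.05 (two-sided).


Step 1: Rank x and y separately (midranks; no ties here).
rank(x): 16->7, 11->4, 1->1, 8->3, 13->5, 14->6, 7->2
rank(y): 8->5, 5->4, 16->7, 2->1, 4->3, 3->2, 14->6
Step 2: d_i = R_x(i) - R_y(i); compute d_i^2.
  (7-5)^2=4, (4-4)^2=0, (1-7)^2=36, (3-1)^2=4, (5-3)^2=4, (6-2)^2=16, (2-6)^2=16
sum(d^2) = 80.
Step 3: rho = 1 - 6*80 / (7*(7^2 - 1)) = 1 - 480/336 = -0.428571.
Step 4: Under H0, t = rho * sqrt((n-2)/(1-rho^2)) = -1.0607 ~ t(5).
Step 5: Two-sided p-value from the t-distribution with 5 df = 0.337368.
Step 6: alpha = 0.05. fail to reject H0.

rho = -0.4286, p = 0.337368, fail to reject H0 at alpha = 0.05.


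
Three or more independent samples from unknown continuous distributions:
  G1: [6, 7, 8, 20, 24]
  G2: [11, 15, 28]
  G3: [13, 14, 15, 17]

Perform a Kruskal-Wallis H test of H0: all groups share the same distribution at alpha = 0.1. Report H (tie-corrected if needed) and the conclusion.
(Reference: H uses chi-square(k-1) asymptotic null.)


Step 1: Combine all N = 12 observations and assign midranks.
sorted (value, group, rank): (6,G1,1), (7,G1,2), (8,G1,3), (11,G2,4), (13,G3,5), (14,G3,6), (15,G2,7.5), (15,G3,7.5), (17,G3,9), (20,G1,10), (24,G1,11), (28,G2,12)
Step 2: Sum ranks within each group.
R_1 = 27 (n_1 = 5)
R_2 = 23.5 (n_2 = 3)
R_3 = 27.5 (n_3 = 4)
Step 3: H = 12/(N(N+1)) * sum(R_i^2/n_i) - 3(N+1)
     = 12/(12*13) * (27^2/5 + 23.5^2/3 + 27.5^2/4) - 3*13
     = 0.076923 * 518.946 - 39
     = 0.918910.
Step 4: Ties present; correction factor C = 1 - 6/(12^3 - 12) = 0.996503. Corrected H = 0.918910 / 0.996503 = 0.922135.
Step 5: Under H0, H ~ chi^2(2); p-value = 0.630610.
Step 6: alpha = 0.1. fail to reject H0.

H = 0.9221, df = 2, p = 0.630610, fail to reject H0.


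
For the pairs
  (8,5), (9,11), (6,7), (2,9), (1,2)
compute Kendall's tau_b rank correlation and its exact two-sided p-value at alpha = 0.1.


Step 1: Enumerate the 10 unordered pairs (i,j) with i<j and classify each by sign(x_j-x_i) * sign(y_j-y_i).
  (1,2):dx=+1,dy=+6->C; (1,3):dx=-2,dy=+2->D; (1,4):dx=-6,dy=+4->D; (1,5):dx=-7,dy=-3->C
  (2,3):dx=-3,dy=-4->C; (2,4):dx=-7,dy=-2->C; (2,5):dx=-8,dy=-9->C; (3,4):dx=-4,dy=+2->D
  (3,5):dx=-5,dy=-5->C; (4,5):dx=-1,dy=-7->C
Step 2: C = 7, D = 3, total pairs = 10.
Step 3: tau = (C - D)/(n(n-1)/2) = (7 - 3)/10 = 0.400000.
Step 4: Exact two-sided p-value (enumerate n! = 120 permutations of y under H0): p = 0.483333.
Step 5: alpha = 0.1. fail to reject H0.

tau_b = 0.4000 (C=7, D=3), p = 0.483333, fail to reject H0.


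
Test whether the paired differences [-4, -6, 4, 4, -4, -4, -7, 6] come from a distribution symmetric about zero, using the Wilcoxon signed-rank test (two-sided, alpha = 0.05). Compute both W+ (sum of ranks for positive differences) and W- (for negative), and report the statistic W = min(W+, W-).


Step 1: Drop any zero differences (none here) and take |d_i|.
|d| = [4, 6, 4, 4, 4, 4, 7, 6]
Step 2: Midrank |d_i| (ties get averaged ranks).
ranks: |4|->3, |6|->6.5, |4|->3, |4|->3, |4|->3, |4|->3, |7|->8, |6|->6.5
Step 3: Attach original signs; sum ranks with positive sign and with negative sign.
W+ = 3 + 3 + 6.5 = 12.5
W- = 3 + 6.5 + 3 + 3 + 8 = 23.5
(Check: W+ + W- = 36 should equal n(n+1)/2 = 36.)
Step 4: Test statistic W = min(W+, W-) = 12.5.
Step 5: Ties in |d|, so use the tie-corrected normal approximation.
        E[W] = n(n+1)/4 = 8*9/4 = 18.
        Tie groups: |d|=4 (t=5), |d|=6 (t=2); sum(t^3 - t) = 126.
        Var[W] = n(n+1)(2n+1)/24 - sum(t^3-t)/48 = 1224/24 - 126/48 = 48.375.
        z = (W - E[W]) / sqrt(Var[W]) = (12.5 - 18) / 6.9552 = -0.7908.
        Two-sided p = 2*Phi(z) = 0.429076.
Step 6: alpha = 0.05. fail to reject H0.

W+ = 12.5, W- = 23.5, W = min = 12.5, p = 0.429076, fail to reject H0.


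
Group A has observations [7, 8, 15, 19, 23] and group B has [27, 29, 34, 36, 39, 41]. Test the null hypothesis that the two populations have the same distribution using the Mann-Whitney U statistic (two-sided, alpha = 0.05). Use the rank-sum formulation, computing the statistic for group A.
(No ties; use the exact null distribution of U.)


Step 1: Combine and sort all 11 observations; assign midranks.
sorted (value, group): (7,X), (8,X), (15,X), (19,X), (23,X), (27,Y), (29,Y), (34,Y), (36,Y), (39,Y), (41,Y)
ranks: 7->1, 8->2, 15->3, 19->4, 23->5, 27->6, 29->7, 34->8, 36->9, 39->10, 41->11
Step 2: Rank sum for X: R1 = 1 + 2 + 3 + 4 + 5 = 15.
Step 3: U_X = R1 - n1(n1+1)/2 = 15 - 5*6/2 = 15 - 15 = 0.
       U_Y = n1*n2 - U_X = 30 - 0 = 30.
Step 4: No ties, so the exact null distribution of U (based on enumerating the C(11,5) = 462 equally likely rank assignments) gives the two-sided p-value.
Step 5: p-value = 0.004329; compare to alpha = 0.05. reject H0.

U_X = 0, p = 0.004329, reject H0 at alpha = 0.05.


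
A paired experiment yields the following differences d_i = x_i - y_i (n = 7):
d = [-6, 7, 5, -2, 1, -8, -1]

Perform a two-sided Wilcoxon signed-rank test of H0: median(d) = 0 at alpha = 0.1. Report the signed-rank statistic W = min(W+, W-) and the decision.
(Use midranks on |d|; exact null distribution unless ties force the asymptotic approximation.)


Step 1: Drop any zero differences (none here) and take |d_i|.
|d| = [6, 7, 5, 2, 1, 8, 1]
Step 2: Midrank |d_i| (ties get averaged ranks).
ranks: |6|->5, |7|->6, |5|->4, |2|->3, |1|->1.5, |8|->7, |1|->1.5
Step 3: Attach original signs; sum ranks with positive sign and with negative sign.
W+ = 6 + 4 + 1.5 = 11.5
W- = 5 + 3 + 7 + 1.5 = 16.5
(Check: W+ + W- = 28 should equal n(n+1)/2 = 28.)
Step 4: Test statistic W = min(W+, W-) = 11.5.
Step 5: Ties in |d|, so use the tie-corrected normal approximation.
        E[W] = n(n+1)/4 = 7*8/4 = 14.
        Tie groups: |d|=1 (t=2); sum(t^3 - t) = 6.
        Var[W] = n(n+1)(2n+1)/24 - sum(t^3-t)/48 = 840/24 - 6/48 = 34.875.
        z = (W - E[W]) / sqrt(Var[W]) = (11.5 - 14) / 5.9055 = -0.4233.
        Two-sided p = 2*Phi(z) = 0.672052.
Step 6: alpha = 0.1. fail to reject H0.

W+ = 11.5, W- = 16.5, W = min = 11.5, p = 0.672052, fail to reject H0.


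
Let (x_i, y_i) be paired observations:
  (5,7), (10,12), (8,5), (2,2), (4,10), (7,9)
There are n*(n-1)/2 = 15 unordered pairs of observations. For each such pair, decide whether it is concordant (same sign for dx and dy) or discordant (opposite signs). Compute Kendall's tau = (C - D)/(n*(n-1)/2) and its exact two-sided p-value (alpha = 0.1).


Step 1: Enumerate the 15 unordered pairs (i,j) with i<j and classify each by sign(x_j-x_i) * sign(y_j-y_i).
  (1,2):dx=+5,dy=+5->C; (1,3):dx=+3,dy=-2->D; (1,4):dx=-3,dy=-5->C; (1,5):dx=-1,dy=+3->D
  (1,6):dx=+2,dy=+2->C; (2,3):dx=-2,dy=-7->C; (2,4):dx=-8,dy=-10->C; (2,5):dx=-6,dy=-2->C
  (2,6):dx=-3,dy=-3->C; (3,4):dx=-6,dy=-3->C; (3,5):dx=-4,dy=+5->D; (3,6):dx=-1,dy=+4->D
  (4,5):dx=+2,dy=+8->C; (4,6):dx=+5,dy=+7->C; (5,6):dx=+3,dy=-1->D
Step 2: C = 10, D = 5, total pairs = 15.
Step 3: tau = (C - D)/(n(n-1)/2) = (10 - 5)/15 = 0.333333.
Step 4: Exact two-sided p-value (enumerate n! = 720 permutations of y under H0): p = 0.469444.
Step 5: alpha = 0.1. fail to reject H0.

tau_b = 0.3333 (C=10, D=5), p = 0.469444, fail to reject H0.


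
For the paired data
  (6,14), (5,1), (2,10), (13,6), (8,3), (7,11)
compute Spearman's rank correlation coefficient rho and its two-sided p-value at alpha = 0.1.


Step 1: Rank x and y separately (midranks; no ties here).
rank(x): 6->3, 5->2, 2->1, 13->6, 8->5, 7->4
rank(y): 14->6, 1->1, 10->4, 6->3, 3->2, 11->5
Step 2: d_i = R_x(i) - R_y(i); compute d_i^2.
  (3-6)^2=9, (2-1)^2=1, (1-4)^2=9, (6-3)^2=9, (5-2)^2=9, (4-5)^2=1
sum(d^2) = 38.
Step 3: rho = 1 - 6*38 / (6*(6^2 - 1)) = 1 - 228/210 = -0.085714.
Step 4: Under H0, t = rho * sqrt((n-2)/(1-rho^2)) = -0.1721 ~ t(4).
Step 5: Two-sided p-value from the t-distribution with 4 df = 0.871743.
Step 6: alpha = 0.1. fail to reject H0.

rho = -0.0857, p = 0.871743, fail to reject H0 at alpha = 0.1.


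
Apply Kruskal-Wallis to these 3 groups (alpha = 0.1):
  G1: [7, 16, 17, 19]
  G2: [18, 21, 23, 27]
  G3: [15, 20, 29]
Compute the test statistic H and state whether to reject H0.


Step 1: Combine all N = 11 observations and assign midranks.
sorted (value, group, rank): (7,G1,1), (15,G3,2), (16,G1,3), (17,G1,4), (18,G2,5), (19,G1,6), (20,G3,7), (21,G2,8), (23,G2,9), (27,G2,10), (29,G3,11)
Step 2: Sum ranks within each group.
R_1 = 14 (n_1 = 4)
R_2 = 32 (n_2 = 4)
R_3 = 20 (n_3 = 3)
Step 3: H = 12/(N(N+1)) * sum(R_i^2/n_i) - 3(N+1)
     = 12/(11*12) * (14^2/4 + 32^2/4 + 20^2/3) - 3*12
     = 0.090909 * 438.333 - 36
     = 3.848485.
Step 4: No ties, so H is used without correction.
Step 5: Under H0, H ~ chi^2(2); p-value = 0.145986.
Step 6: alpha = 0.1. fail to reject H0.

H = 3.8485, df = 2, p = 0.145986, fail to reject H0.


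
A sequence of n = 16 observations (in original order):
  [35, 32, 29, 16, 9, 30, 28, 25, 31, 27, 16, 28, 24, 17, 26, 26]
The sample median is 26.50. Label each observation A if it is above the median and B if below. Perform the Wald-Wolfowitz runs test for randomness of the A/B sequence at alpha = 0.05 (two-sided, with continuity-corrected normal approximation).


Step 1: Compute median = 26.50; label A = above, B = below.
Labels in order: AAABBAABAABABBBB  (n_A = 8, n_B = 8)
Step 2: Count runs R = 8.
Step 3: Under H0 (random ordering), E[R] = 2*n_A*n_B/(n_A+n_B) + 1 = 2*8*8/16 + 1 = 9.0000.
        Var[R] = 2*n_A*n_B*(2*n_A*n_B - n_A - n_B) / ((n_A+n_B)^2 * (n_A+n_B-1)) = 14336/3840 = 3.7333.
        SD[R] = 1.9322.
Step 4: Continuity-corrected z = (R + 0.5 - E[R]) / SD[R] = (8 + 0.5 - 9.0000) / 1.9322 = -0.2588.
Step 5: Two-sided p-value via normal approximation = 2*(1 - Phi(|z|)) = 0.795809.
Step 6: alpha = 0.05. fail to reject H0.

R = 8, z = -0.2588, p = 0.795809, fail to reject H0.


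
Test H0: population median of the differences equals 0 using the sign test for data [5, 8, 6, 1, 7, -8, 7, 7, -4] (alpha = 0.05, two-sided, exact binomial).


Step 1: Discard zero differences. Original n = 9; n_eff = number of nonzero differences = 9.
Nonzero differences (with sign): +5, +8, +6, +1, +7, -8, +7, +7, -4
Step 2: Count signs: positive = 7, negative = 2.
Step 3: Under H0: P(positive) = 0.5, so the number of positives S ~ Bin(9, 0.5).
Step 4: Two-sided exact p-value = sum of Bin(9,0.5) probabilities at or below the observed probability = 0.179688.
Step 5: alpha = 0.05. fail to reject H0.

n_eff = 9, pos = 7, neg = 2, p = 0.179688, fail to reject H0.


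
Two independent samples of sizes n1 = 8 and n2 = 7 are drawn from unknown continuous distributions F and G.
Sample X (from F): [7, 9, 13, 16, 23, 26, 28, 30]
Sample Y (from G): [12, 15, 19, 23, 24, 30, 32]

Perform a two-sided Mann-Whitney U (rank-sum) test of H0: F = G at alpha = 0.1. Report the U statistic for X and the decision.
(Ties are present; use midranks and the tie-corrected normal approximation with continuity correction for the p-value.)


Step 1: Combine and sort all 15 observations; assign midranks.
sorted (value, group): (7,X), (9,X), (12,Y), (13,X), (15,Y), (16,X), (19,Y), (23,X), (23,Y), (24,Y), (26,X), (28,X), (30,X), (30,Y), (32,Y)
ranks: 7->1, 9->2, 12->3, 13->4, 15->5, 16->6, 19->7, 23->8.5, 23->8.5, 24->10, 26->11, 28->12, 30->13.5, 30->13.5, 32->15
Step 2: Rank sum for X: R1 = 1 + 2 + 4 + 6 + 8.5 + 11 + 12 + 13.5 = 58.
Step 3: U_X = R1 - n1(n1+1)/2 = 58 - 8*9/2 = 58 - 36 = 22.
       U_Y = n1*n2 - U_X = 56 - 22 = 34.
Step 4: Ties are present, so use the tie-corrected normal approximation (with continuity correction) for the p-value.
Step 5: p-value = 0.523707; compare to alpha = 0.1. fail to reject H0.

U_X = 22, p = 0.523707, fail to reject H0 at alpha = 0.1.


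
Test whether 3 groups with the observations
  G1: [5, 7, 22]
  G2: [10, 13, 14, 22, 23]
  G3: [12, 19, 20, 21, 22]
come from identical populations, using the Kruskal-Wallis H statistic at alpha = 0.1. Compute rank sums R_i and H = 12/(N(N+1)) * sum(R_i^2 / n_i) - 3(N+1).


Step 1: Combine all N = 13 observations and assign midranks.
sorted (value, group, rank): (5,G1,1), (7,G1,2), (10,G2,3), (12,G3,4), (13,G2,5), (14,G2,6), (19,G3,7), (20,G3,8), (21,G3,9), (22,G1,11), (22,G2,11), (22,G3,11), (23,G2,13)
Step 2: Sum ranks within each group.
R_1 = 14 (n_1 = 3)
R_2 = 38 (n_2 = 5)
R_3 = 39 (n_3 = 5)
Step 3: H = 12/(N(N+1)) * sum(R_i^2/n_i) - 3(N+1)
     = 12/(13*14) * (14^2/3 + 38^2/5 + 39^2/5) - 3*14
     = 0.065934 * 658.333 - 42
     = 1.406593.
Step 4: Ties present; correction factor C = 1 - 24/(13^3 - 13) = 0.989011. Corrected H = 1.406593 / 0.989011 = 1.422222.
Step 5: Under H0, H ~ chi^2(2); p-value = 0.491098.
Step 6: alpha = 0.1. fail to reject H0.

H = 1.4222, df = 2, p = 0.491098, fail to reject H0.


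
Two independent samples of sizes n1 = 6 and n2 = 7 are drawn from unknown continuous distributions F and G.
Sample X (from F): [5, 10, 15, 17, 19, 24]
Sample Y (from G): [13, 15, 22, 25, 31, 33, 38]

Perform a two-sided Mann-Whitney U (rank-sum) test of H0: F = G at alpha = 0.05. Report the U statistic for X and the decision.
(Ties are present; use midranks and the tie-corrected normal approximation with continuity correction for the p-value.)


Step 1: Combine and sort all 13 observations; assign midranks.
sorted (value, group): (5,X), (10,X), (13,Y), (15,X), (15,Y), (17,X), (19,X), (22,Y), (24,X), (25,Y), (31,Y), (33,Y), (38,Y)
ranks: 5->1, 10->2, 13->3, 15->4.5, 15->4.5, 17->6, 19->7, 22->8, 24->9, 25->10, 31->11, 33->12, 38->13
Step 2: Rank sum for X: R1 = 1 + 2 + 4.5 + 6 + 7 + 9 = 29.5.
Step 3: U_X = R1 - n1(n1+1)/2 = 29.5 - 6*7/2 = 29.5 - 21 = 8.5.
       U_Y = n1*n2 - U_X = 42 - 8.5 = 33.5.
Step 4: Ties are present, so use the tie-corrected normal approximation (with continuity correction) for the p-value.
Step 5: p-value = 0.086044; compare to alpha = 0.05. fail to reject H0.

U_X = 8.5, p = 0.086044, fail to reject H0 at alpha = 0.05.


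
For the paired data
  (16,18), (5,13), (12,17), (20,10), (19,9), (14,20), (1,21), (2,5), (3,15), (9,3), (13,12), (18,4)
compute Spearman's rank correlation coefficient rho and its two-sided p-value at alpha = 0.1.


Step 1: Rank x and y separately (midranks; no ties here).
rank(x): 16->9, 5->4, 12->6, 20->12, 19->11, 14->8, 1->1, 2->2, 3->3, 9->5, 13->7, 18->10
rank(y): 18->10, 13->7, 17->9, 10->5, 9->4, 20->11, 21->12, 5->3, 15->8, 3->1, 12->6, 4->2
Step 2: d_i = R_x(i) - R_y(i); compute d_i^2.
  (9-10)^2=1, (4-7)^2=9, (6-9)^2=9, (12-5)^2=49, (11-4)^2=49, (8-11)^2=9, (1-12)^2=121, (2-3)^2=1, (3-8)^2=25, (5-1)^2=16, (7-6)^2=1, (10-2)^2=64
sum(d^2) = 354.
Step 3: rho = 1 - 6*354 / (12*(12^2 - 1)) = 1 - 2124/1716 = -0.237762.
Step 4: Under H0, t = rho * sqrt((n-2)/(1-rho^2)) = -0.7741 ~ t(10).
Step 5: Two-sided p-value from the t-distribution with 10 df = 0.456801.
Step 6: alpha = 0.1. fail to reject H0.

rho = -0.2378, p = 0.456801, fail to reject H0 at alpha = 0.1.


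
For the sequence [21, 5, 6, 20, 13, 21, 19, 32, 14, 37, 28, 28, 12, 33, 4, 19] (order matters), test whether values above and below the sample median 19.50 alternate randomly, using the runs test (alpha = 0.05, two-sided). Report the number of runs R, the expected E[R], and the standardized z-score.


Step 1: Compute median = 19.50; label A = above, B = below.
Labels in order: ABBABABABAAABABB  (n_A = 8, n_B = 8)
Step 2: Count runs R = 12.
Step 3: Under H0 (random ordering), E[R] = 2*n_A*n_B/(n_A+n_B) + 1 = 2*8*8/16 + 1 = 9.0000.
        Var[R] = 2*n_A*n_B*(2*n_A*n_B - n_A - n_B) / ((n_A+n_B)^2 * (n_A+n_B-1)) = 14336/3840 = 3.7333.
        SD[R] = 1.9322.
Step 4: Continuity-corrected z = (R - 0.5 - E[R]) / SD[R] = (12 - 0.5 - 9.0000) / 1.9322 = 1.2939.
Step 5: Two-sided p-value via normal approximation = 2*(1 - Phi(|z|)) = 0.195709.
Step 6: alpha = 0.05. fail to reject H0.

R = 12, z = 1.2939, p = 0.195709, fail to reject H0.


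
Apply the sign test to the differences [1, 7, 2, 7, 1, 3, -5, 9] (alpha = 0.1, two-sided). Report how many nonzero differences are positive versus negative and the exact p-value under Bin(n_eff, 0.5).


Step 1: Discard zero differences. Original n = 8; n_eff = number of nonzero differences = 8.
Nonzero differences (with sign): +1, +7, +2, +7, +1, +3, -5, +9
Step 2: Count signs: positive = 7, negative = 1.
Step 3: Under H0: P(positive) = 0.5, so the number of positives S ~ Bin(8, 0.5).
Step 4: Two-sided exact p-value = sum of Bin(8,0.5) probabilities at or below the observed probability = 0.070312.
Step 5: alpha = 0.1. reject H0.

n_eff = 8, pos = 7, neg = 1, p = 0.070312, reject H0.


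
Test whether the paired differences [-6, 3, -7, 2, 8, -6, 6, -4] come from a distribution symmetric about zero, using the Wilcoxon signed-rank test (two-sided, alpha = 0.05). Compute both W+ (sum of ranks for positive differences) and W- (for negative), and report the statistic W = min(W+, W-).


Step 1: Drop any zero differences (none here) and take |d_i|.
|d| = [6, 3, 7, 2, 8, 6, 6, 4]
Step 2: Midrank |d_i| (ties get averaged ranks).
ranks: |6|->5, |3|->2, |7|->7, |2|->1, |8|->8, |6|->5, |6|->5, |4|->3
Step 3: Attach original signs; sum ranks with positive sign and with negative sign.
W+ = 2 + 1 + 8 + 5 = 16
W- = 5 + 7 + 5 + 3 = 20
(Check: W+ + W- = 36 should equal n(n+1)/2 = 36.)
Step 4: Test statistic W = min(W+, W-) = 16.
Step 5: Ties in |d|, so use the tie-corrected normal approximation.
        E[W] = n(n+1)/4 = 8*9/4 = 18.
        Tie groups: |d|=6 (t=3); sum(t^3 - t) = 24.
        Var[W] = n(n+1)(2n+1)/24 - sum(t^3-t)/48 = 1224/24 - 24/48 = 50.5.
        z = (W - E[W]) / sqrt(Var[W]) = (16 - 18) / 7.1063 = -0.2814.
        Two-sided p = 2*Phi(z) = 0.778374.
Step 6: alpha = 0.05. fail to reject H0.

W+ = 16, W- = 20, W = min = 16, p = 0.778374, fail to reject H0.


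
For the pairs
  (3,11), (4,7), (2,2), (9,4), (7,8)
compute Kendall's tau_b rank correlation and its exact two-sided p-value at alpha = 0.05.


Step 1: Enumerate the 10 unordered pairs (i,j) with i<j and classify each by sign(x_j-x_i) * sign(y_j-y_i).
  (1,2):dx=+1,dy=-4->D; (1,3):dx=-1,dy=-9->C; (1,4):dx=+6,dy=-7->D; (1,5):dx=+4,dy=-3->D
  (2,3):dx=-2,dy=-5->C; (2,4):dx=+5,dy=-3->D; (2,5):dx=+3,dy=+1->C; (3,4):dx=+7,dy=+2->C
  (3,5):dx=+5,dy=+6->C; (4,5):dx=-2,dy=+4->D
Step 2: C = 5, D = 5, total pairs = 10.
Step 3: tau = (C - D)/(n(n-1)/2) = (5 - 5)/10 = 0.000000.
Step 4: Exact two-sided p-value (enumerate n! = 120 permutations of y under H0): p = 1.000000.
Step 5: alpha = 0.05. fail to reject H0.

tau_b = 0.0000 (C=5, D=5), p = 1.000000, fail to reject H0.


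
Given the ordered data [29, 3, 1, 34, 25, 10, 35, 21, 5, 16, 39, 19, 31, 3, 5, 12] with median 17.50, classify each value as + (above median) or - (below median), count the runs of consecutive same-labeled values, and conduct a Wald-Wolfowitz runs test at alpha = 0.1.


Step 1: Compute median = 17.50; label A = above, B = below.
Labels in order: ABBAABAABBAAABBB  (n_A = 8, n_B = 8)
Step 2: Count runs R = 8.
Step 3: Under H0 (random ordering), E[R] = 2*n_A*n_B/(n_A+n_B) + 1 = 2*8*8/16 + 1 = 9.0000.
        Var[R] = 2*n_A*n_B*(2*n_A*n_B - n_A - n_B) / ((n_A+n_B)^2 * (n_A+n_B-1)) = 14336/3840 = 3.7333.
        SD[R] = 1.9322.
Step 4: Continuity-corrected z = (R + 0.5 - E[R]) / SD[R] = (8 + 0.5 - 9.0000) / 1.9322 = -0.2588.
Step 5: Two-sided p-value via normal approximation = 2*(1 - Phi(|z|)) = 0.795809.
Step 6: alpha = 0.1. fail to reject H0.

R = 8, z = -0.2588, p = 0.795809, fail to reject H0.


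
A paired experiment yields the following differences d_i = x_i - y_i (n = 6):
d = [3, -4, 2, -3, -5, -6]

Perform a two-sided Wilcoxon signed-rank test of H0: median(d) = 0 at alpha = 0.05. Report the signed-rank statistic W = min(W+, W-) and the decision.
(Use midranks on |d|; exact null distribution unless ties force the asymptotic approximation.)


Step 1: Drop any zero differences (none here) and take |d_i|.
|d| = [3, 4, 2, 3, 5, 6]
Step 2: Midrank |d_i| (ties get averaged ranks).
ranks: |3|->2.5, |4|->4, |2|->1, |3|->2.5, |5|->5, |6|->6
Step 3: Attach original signs; sum ranks with positive sign and with negative sign.
W+ = 2.5 + 1 = 3.5
W- = 4 + 2.5 + 5 + 6 = 17.5
(Check: W+ + W- = 21 should equal n(n+1)/2 = 21.)
Step 4: Test statistic W = min(W+, W-) = 3.5.
Step 5: Ties in |d|, so use the tie-corrected normal approximation.
        E[W] = n(n+1)/4 = 6*7/4 = 10.5.
        Tie groups: |d|=3 (t=2); sum(t^3 - t) = 6.
        Var[W] = n(n+1)(2n+1)/24 - sum(t^3-t)/48 = 546/24 - 6/48 = 22.625.
        z = (W - E[W]) / sqrt(Var[W]) = (3.5 - 10.5) / 4.7566 = -1.4716.
        Two-sided p = 2*Phi(z) = 0.141116.
Step 6: alpha = 0.05. fail to reject H0.

W+ = 3.5, W- = 17.5, W = min = 3.5, p = 0.141116, fail to reject H0.


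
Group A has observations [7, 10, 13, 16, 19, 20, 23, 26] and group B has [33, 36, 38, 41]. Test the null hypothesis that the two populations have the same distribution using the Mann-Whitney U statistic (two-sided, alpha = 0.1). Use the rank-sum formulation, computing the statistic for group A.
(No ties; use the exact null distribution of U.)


Step 1: Combine and sort all 12 observations; assign midranks.
sorted (value, group): (7,X), (10,X), (13,X), (16,X), (19,X), (20,X), (23,X), (26,X), (33,Y), (36,Y), (38,Y), (41,Y)
ranks: 7->1, 10->2, 13->3, 16->4, 19->5, 20->6, 23->7, 26->8, 33->9, 36->10, 38->11, 41->12
Step 2: Rank sum for X: R1 = 1 + 2 + 3 + 4 + 5 + 6 + 7 + 8 = 36.
Step 3: U_X = R1 - n1(n1+1)/2 = 36 - 8*9/2 = 36 - 36 = 0.
       U_Y = n1*n2 - U_X = 32 - 0 = 32.
Step 4: No ties, so the exact null distribution of U (based on enumerating the C(12,8) = 495 equally likely rank assignments) gives the two-sided p-value.
Step 5: p-value = 0.004040; compare to alpha = 0.1. reject H0.

U_X = 0, p = 0.004040, reject H0 at alpha = 0.1.


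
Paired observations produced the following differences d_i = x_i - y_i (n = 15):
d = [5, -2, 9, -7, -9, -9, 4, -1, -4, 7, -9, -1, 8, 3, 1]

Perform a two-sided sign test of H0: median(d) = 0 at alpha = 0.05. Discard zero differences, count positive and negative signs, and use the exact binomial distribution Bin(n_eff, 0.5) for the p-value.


Step 1: Discard zero differences. Original n = 15; n_eff = number of nonzero differences = 15.
Nonzero differences (with sign): +5, -2, +9, -7, -9, -9, +4, -1, -4, +7, -9, -1, +8, +3, +1
Step 2: Count signs: positive = 7, negative = 8.
Step 3: Under H0: P(positive) = 0.5, so the number of positives S ~ Bin(15, 0.5).
Step 4: Two-sided exact p-value = sum of Bin(15,0.5) probabilities at or below the observed probability = 1.000000.
Step 5: alpha = 0.05. fail to reject H0.

n_eff = 15, pos = 7, neg = 8, p = 1.000000, fail to reject H0.


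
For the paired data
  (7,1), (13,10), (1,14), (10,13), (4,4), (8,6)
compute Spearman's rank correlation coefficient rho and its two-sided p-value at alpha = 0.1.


Step 1: Rank x and y separately (midranks; no ties here).
rank(x): 7->3, 13->6, 1->1, 10->5, 4->2, 8->4
rank(y): 1->1, 10->4, 14->6, 13->5, 4->2, 6->3
Step 2: d_i = R_x(i) - R_y(i); compute d_i^2.
  (3-1)^2=4, (6-4)^2=4, (1-6)^2=25, (5-5)^2=0, (2-2)^2=0, (4-3)^2=1
sum(d^2) = 34.
Step 3: rho = 1 - 6*34 / (6*(6^2 - 1)) = 1 - 204/210 = 0.028571.
Step 4: Under H0, t = rho * sqrt((n-2)/(1-rho^2)) = 0.0572 ~ t(4).
Step 5: Two-sided p-value from the t-distribution with 4 df = 0.957155.
Step 6: alpha = 0.1. fail to reject H0.

rho = 0.0286, p = 0.957155, fail to reject H0 at alpha = 0.1.


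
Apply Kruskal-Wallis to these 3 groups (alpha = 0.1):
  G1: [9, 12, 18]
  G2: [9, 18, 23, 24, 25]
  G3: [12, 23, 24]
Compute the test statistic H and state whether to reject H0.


Step 1: Combine all N = 11 observations and assign midranks.
sorted (value, group, rank): (9,G1,1.5), (9,G2,1.5), (12,G1,3.5), (12,G3,3.5), (18,G1,5.5), (18,G2,5.5), (23,G2,7.5), (23,G3,7.5), (24,G2,9.5), (24,G3,9.5), (25,G2,11)
Step 2: Sum ranks within each group.
R_1 = 10.5 (n_1 = 3)
R_2 = 35 (n_2 = 5)
R_3 = 20.5 (n_3 = 3)
Step 3: H = 12/(N(N+1)) * sum(R_i^2/n_i) - 3(N+1)
     = 12/(11*12) * (10.5^2/3 + 35^2/5 + 20.5^2/3) - 3*12
     = 0.090909 * 421.833 - 36
     = 2.348485.
Step 4: Ties present; correction factor C = 1 - 30/(11^3 - 11) = 0.977273. Corrected H = 2.348485 / 0.977273 = 2.403101.
Step 5: Under H0, H ~ chi^2(2); p-value = 0.300728.
Step 6: alpha = 0.1. fail to reject H0.

H = 2.4031, df = 2, p = 0.300728, fail to reject H0.


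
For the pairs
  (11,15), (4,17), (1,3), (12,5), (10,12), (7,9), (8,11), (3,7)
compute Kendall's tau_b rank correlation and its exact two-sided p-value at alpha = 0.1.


Step 1: Enumerate the 28 unordered pairs (i,j) with i<j and classify each by sign(x_j-x_i) * sign(y_j-y_i).
  (1,2):dx=-7,dy=+2->D; (1,3):dx=-10,dy=-12->C; (1,4):dx=+1,dy=-10->D; (1,5):dx=-1,dy=-3->C
  (1,6):dx=-4,dy=-6->C; (1,7):dx=-3,dy=-4->C; (1,8):dx=-8,dy=-8->C; (2,3):dx=-3,dy=-14->C
  (2,4):dx=+8,dy=-12->D; (2,5):dx=+6,dy=-5->D; (2,6):dx=+3,dy=-8->D; (2,7):dx=+4,dy=-6->D
  (2,8):dx=-1,dy=-10->C; (3,4):dx=+11,dy=+2->C; (3,5):dx=+9,dy=+9->C; (3,6):dx=+6,dy=+6->C
  (3,7):dx=+7,dy=+8->C; (3,8):dx=+2,dy=+4->C; (4,5):dx=-2,dy=+7->D; (4,6):dx=-5,dy=+4->D
  (4,7):dx=-4,dy=+6->D; (4,8):dx=-9,dy=+2->D; (5,6):dx=-3,dy=-3->C; (5,7):dx=-2,dy=-1->C
  (5,8):dx=-7,dy=-5->C; (6,7):dx=+1,dy=+2->C; (6,8):dx=-4,dy=-2->C; (7,8):dx=-5,dy=-4->C
Step 2: C = 18, D = 10, total pairs = 28.
Step 3: tau = (C - D)/(n(n-1)/2) = (18 - 10)/28 = 0.285714.
Step 4: Exact two-sided p-value (enumerate n! = 40320 permutations of y under H0): p = 0.398760.
Step 5: alpha = 0.1. fail to reject H0.

tau_b = 0.2857 (C=18, D=10), p = 0.398760, fail to reject H0.


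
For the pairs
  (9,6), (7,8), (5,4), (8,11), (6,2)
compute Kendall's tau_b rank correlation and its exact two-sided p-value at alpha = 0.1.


Step 1: Enumerate the 10 unordered pairs (i,j) with i<j and classify each by sign(x_j-x_i) * sign(y_j-y_i).
  (1,2):dx=-2,dy=+2->D; (1,3):dx=-4,dy=-2->C; (1,4):dx=-1,dy=+5->D; (1,5):dx=-3,dy=-4->C
  (2,3):dx=-2,dy=-4->C; (2,4):dx=+1,dy=+3->C; (2,5):dx=-1,dy=-6->C; (3,4):dx=+3,dy=+7->C
  (3,5):dx=+1,dy=-2->D; (4,5):dx=-2,dy=-9->C
Step 2: C = 7, D = 3, total pairs = 10.
Step 3: tau = (C - D)/(n(n-1)/2) = (7 - 3)/10 = 0.400000.
Step 4: Exact two-sided p-value (enumerate n! = 120 permutations of y under H0): p = 0.483333.
Step 5: alpha = 0.1. fail to reject H0.

tau_b = 0.4000 (C=7, D=3), p = 0.483333, fail to reject H0.


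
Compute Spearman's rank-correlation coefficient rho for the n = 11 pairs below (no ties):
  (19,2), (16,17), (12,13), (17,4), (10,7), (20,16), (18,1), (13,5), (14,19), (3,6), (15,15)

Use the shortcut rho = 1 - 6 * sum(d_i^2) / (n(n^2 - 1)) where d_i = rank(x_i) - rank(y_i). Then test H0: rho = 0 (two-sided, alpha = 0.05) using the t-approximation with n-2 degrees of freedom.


Step 1: Rank x and y separately (midranks; no ties here).
rank(x): 19->10, 16->7, 12->3, 17->8, 10->2, 20->11, 18->9, 13->4, 14->5, 3->1, 15->6
rank(y): 2->2, 17->10, 13->7, 4->3, 7->6, 16->9, 1->1, 5->4, 19->11, 6->5, 15->8
Step 2: d_i = R_x(i) - R_y(i); compute d_i^2.
  (10-2)^2=64, (7-10)^2=9, (3-7)^2=16, (8-3)^2=25, (2-6)^2=16, (11-9)^2=4, (9-1)^2=64, (4-4)^2=0, (5-11)^2=36, (1-5)^2=16, (6-8)^2=4
sum(d^2) = 254.
Step 3: rho = 1 - 6*254 / (11*(11^2 - 1)) = 1 - 1524/1320 = -0.154545.
Step 4: Under H0, t = rho * sqrt((n-2)/(1-rho^2)) = -0.4693 ~ t(9).
Step 5: Two-sided p-value from the t-distribution with 9 df = 0.650034.
Step 6: alpha = 0.05. fail to reject H0.

rho = -0.1545, p = 0.650034, fail to reject H0 at alpha = 0.05.
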